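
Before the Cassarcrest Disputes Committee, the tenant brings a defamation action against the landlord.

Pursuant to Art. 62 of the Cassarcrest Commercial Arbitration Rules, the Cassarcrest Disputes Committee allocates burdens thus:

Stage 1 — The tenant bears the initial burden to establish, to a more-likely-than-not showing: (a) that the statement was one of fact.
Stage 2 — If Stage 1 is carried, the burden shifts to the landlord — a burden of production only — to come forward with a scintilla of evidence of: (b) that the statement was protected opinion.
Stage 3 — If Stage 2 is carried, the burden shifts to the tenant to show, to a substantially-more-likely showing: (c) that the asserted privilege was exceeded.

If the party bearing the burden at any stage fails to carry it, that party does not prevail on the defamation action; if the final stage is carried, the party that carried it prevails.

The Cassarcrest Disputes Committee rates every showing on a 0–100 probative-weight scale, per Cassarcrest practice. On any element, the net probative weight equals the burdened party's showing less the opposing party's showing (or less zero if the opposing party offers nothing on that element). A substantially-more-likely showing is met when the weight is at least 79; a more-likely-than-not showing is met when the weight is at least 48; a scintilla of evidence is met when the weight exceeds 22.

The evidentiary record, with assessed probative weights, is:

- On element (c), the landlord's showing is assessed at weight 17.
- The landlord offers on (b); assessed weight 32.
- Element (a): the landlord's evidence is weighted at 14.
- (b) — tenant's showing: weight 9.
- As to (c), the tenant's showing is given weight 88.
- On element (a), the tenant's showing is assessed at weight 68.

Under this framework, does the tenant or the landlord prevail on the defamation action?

landlord

Stage 1 — burden on tenant; standard: a more-likely-than-not showing (weight is at least 48).
    (a): 68 − 14 = 54 ≥ 48 [met]
  All elements met. The burden passes to the landlord.
Stage 2 — burden on landlord; standard: a scintilla of evidence (weight exceeds 22).
    (b): 32 − 9 = 23 > 22 [met]
  The landlord carries Stage 2; the tenant now bears the burden.
Stage 3 — burden on tenant; standard: a substantially-more-likely showing (weight is at least 79).
    (c): 88 − 17 = 71 < 79 [not met]
  The tenant does not carry Stage 3.
The landlord prevails.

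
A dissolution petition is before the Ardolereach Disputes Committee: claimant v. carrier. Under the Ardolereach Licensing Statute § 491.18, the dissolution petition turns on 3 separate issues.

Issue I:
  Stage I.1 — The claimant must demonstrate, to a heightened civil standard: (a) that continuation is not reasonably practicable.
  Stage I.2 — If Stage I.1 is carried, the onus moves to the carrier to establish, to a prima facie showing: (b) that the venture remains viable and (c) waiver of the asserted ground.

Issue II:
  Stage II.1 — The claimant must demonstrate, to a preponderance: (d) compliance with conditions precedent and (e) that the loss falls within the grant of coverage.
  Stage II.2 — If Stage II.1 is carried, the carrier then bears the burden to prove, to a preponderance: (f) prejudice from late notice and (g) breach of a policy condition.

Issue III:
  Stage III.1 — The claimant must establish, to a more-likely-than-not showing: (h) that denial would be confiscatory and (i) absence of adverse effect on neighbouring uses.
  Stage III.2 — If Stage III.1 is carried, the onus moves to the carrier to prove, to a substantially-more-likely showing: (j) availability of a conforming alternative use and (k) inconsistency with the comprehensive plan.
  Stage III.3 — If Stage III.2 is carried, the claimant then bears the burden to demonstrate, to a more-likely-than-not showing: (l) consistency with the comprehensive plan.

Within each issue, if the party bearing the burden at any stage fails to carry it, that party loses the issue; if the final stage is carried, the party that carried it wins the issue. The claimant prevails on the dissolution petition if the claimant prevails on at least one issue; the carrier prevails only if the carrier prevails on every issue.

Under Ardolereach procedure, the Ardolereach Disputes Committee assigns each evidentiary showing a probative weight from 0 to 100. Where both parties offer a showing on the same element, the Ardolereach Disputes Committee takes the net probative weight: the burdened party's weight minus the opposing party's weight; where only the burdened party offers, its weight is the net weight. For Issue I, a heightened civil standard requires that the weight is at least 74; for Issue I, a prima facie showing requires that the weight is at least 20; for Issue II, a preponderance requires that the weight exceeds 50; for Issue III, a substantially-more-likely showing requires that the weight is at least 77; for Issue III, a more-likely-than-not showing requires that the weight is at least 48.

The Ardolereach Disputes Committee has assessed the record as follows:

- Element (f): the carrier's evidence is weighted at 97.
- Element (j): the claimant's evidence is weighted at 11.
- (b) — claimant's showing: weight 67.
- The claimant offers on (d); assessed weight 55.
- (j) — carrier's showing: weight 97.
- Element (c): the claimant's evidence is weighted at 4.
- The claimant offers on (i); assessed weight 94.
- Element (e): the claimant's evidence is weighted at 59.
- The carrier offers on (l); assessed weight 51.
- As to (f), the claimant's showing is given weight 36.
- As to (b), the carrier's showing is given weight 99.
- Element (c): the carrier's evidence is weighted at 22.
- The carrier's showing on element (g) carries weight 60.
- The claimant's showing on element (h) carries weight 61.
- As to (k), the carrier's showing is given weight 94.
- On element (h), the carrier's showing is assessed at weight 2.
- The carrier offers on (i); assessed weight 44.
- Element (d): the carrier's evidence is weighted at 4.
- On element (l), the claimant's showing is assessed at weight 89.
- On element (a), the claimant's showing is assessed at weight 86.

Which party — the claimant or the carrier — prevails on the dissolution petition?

— Issue I —
At Stage I.1 the claimant must meet a heightened civil standard (weight is at least 74): on (a) the weight is 86, which does reach 74, so (a) meets the standard.
  The claimant carries Stage I.1; the carrier now bears the burden.
At Stage I.2 the carrier must meet a prima facie showing (weight is at least 20): on (b) the weight is 99 less the opposing 67 gives net 32, ≥ 20, so (b) meets the standard; on (c) the weight is 22 less the opposing 4 gives net 18, < 20, so (c) does not meet the standard.
  Stage I.2 not carried; the carrier fails its burden.
So the claimant prevails on this issue.
— Issue II —
Stage II.1 (claimant, a preponderance, weight exceeds 50): (d) net 55−4=51 > 50 — meets; (e) 59 > 50 — meets.
  Stage II.1 carried; the burden shifts to the carrier.
Stage II.2 (carrier, a preponderance, weight exceeds 50): (f) net 97−36=61 > 50 — meets; (g) 60 > 50 — meets.
  Stage II.2 carried; the final stage is satisfied.
With every stage satisfied, the carrier prevails on this issue.
— Issue III —
Stage III.1 (claimant, a more-likely-than-not showing, weight is at least 48): (h) net 61−2=59 ≥ 48 — meets; (i) net 94−44=50 ≥ 48 — meets.
  Stage III.1 carried; the burden shifts to the carrier.
Stage III.2 (carrier, a substantially-more-likely showing, weight is at least 77): (j) net 97−11=86 ≥ 77 — meets; (k) 94 ≥ 77 — meets.
  Stage III.2 is satisfied; the onus moves to the claimant.
Stage III.3 (claimant, a more-likely-than-not showing, weight is at least 48): (l) net 89−51=38 < 48 — fails.
  Stage III.3 not carried; the claimant fails its burden.
The carrier prevails on this issue.
Per-issue: Issue I → claimant; Issue II → carrier; Issue III → carrier. The claimant must prevail on at least one issue; overall, the claimant prevails.

claimant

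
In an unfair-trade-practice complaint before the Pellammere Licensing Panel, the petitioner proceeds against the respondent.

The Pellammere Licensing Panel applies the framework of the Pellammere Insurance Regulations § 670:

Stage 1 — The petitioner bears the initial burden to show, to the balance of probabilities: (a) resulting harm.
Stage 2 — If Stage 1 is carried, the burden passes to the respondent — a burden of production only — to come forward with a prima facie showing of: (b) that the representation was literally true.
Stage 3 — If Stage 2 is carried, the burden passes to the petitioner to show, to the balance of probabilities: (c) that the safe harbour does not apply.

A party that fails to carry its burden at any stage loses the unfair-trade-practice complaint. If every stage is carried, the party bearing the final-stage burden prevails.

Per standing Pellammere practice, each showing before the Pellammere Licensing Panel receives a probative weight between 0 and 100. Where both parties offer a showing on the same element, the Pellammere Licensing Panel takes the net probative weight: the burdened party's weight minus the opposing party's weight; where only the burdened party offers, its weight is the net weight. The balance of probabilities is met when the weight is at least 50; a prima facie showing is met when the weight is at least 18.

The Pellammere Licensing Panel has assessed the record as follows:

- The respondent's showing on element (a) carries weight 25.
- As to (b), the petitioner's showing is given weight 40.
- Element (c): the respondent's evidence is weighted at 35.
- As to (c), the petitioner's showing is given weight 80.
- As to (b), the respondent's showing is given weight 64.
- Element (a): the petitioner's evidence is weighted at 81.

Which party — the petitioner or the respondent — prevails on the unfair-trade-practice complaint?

respondent

At Stage 1 the petitioner must meet the balance of probabilities (weight is at least 50): on (a) the weight is 81 less the opposing 25 gives net 56, ≥ 50, so (a) meets the standard.
  The petitioner carries Stage 1; the respondent now bears the burden.
At Stage 2 the respondent must meet a prima facie showing (weight is at least 18): on (b) the weight is 64 less the opposing 40 gives net 24, ≥ 18, so (b) meets the standard.
  Stage 2 carried; the burden shifts to the petitioner.
At Stage 3 the petitioner must meet the balance of probabilities (weight is at least 50): on (c) the weight is 80 less the opposing 35 gives net 45, < 50, so (c) does not meet the standard.
  Stage 3 not carried; the petitioner fails its burden.
The analysis ends at Stage 3; the respondent prevails.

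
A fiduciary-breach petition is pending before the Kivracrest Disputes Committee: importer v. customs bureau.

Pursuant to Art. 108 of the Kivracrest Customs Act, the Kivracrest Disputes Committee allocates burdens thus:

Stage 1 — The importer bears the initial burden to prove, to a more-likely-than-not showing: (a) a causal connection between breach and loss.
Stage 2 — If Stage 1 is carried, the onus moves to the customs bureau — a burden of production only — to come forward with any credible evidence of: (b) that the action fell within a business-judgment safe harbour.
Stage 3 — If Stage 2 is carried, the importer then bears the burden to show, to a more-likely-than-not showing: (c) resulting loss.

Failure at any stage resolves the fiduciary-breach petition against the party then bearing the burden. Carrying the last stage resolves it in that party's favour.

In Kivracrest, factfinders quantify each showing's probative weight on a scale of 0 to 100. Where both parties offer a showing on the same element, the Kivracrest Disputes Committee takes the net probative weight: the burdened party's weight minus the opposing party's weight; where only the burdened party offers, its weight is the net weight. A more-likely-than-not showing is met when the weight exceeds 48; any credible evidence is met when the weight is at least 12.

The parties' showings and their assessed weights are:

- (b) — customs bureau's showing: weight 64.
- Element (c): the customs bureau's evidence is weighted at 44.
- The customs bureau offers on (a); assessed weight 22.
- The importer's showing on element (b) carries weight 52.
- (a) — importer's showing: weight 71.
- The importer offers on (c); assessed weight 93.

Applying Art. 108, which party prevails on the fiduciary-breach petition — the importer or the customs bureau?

Stage 1 (importer, a more-likely-than-not showing, weight exceeds 48): (a) net 71−22=49 > 48 — meets.
  Stage 1 is satisfied; the onus moves to the customs bureau.
Stage 2 (customs bureau, any credible evidence, weight is at least 12): (b) net 64−52=12 ≥ 12 — meets.
  Stage 2 carried; the burden shifts to the importer.
Stage 3 (importer, a more-likely-than-not showing, weight exceeds 48): (c) net 93−44=49 > 48 — meets.
  The importer carries the last stage.
All stages carried — the importer prevails.

importer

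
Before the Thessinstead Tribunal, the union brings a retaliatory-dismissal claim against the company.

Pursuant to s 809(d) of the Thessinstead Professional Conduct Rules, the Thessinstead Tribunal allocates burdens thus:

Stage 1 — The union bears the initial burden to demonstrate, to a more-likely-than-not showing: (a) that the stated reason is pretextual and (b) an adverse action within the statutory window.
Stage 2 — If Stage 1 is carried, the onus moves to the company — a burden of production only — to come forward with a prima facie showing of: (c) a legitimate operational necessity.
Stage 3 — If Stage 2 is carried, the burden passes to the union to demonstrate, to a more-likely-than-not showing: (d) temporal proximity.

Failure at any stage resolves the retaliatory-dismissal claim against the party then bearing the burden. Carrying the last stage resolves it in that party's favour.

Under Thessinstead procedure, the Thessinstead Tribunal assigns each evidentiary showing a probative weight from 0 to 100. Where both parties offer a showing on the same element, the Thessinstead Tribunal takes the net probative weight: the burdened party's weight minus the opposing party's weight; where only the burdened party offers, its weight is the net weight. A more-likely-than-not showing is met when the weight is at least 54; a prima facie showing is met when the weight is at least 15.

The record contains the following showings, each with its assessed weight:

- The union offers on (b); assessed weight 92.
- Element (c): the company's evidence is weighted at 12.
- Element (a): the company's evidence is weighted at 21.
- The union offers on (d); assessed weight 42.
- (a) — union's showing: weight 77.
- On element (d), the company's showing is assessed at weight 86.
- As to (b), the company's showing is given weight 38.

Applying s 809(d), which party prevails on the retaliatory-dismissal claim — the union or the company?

union

At Stage 1 the union must meet a more-likely-than-not showing (weight is at least 54): on (a) the weight is 77 less the opposing 21 gives net 56, which does reach 54, so (a) meets the standard; on (b) the weight is 92 less the opposing 38 gives net 54, ≥ 54, so (b) meets the standard.
  The union carries Stage 1; the company now bears the burden.
At Stage 2 the company must meet a prima facie showing (weight is at least 15): on (c) the weight is 12, < 15, so (c) does not meet the standard.
  Not every element is met, so the company fails to carry Stage 2.
The union prevails.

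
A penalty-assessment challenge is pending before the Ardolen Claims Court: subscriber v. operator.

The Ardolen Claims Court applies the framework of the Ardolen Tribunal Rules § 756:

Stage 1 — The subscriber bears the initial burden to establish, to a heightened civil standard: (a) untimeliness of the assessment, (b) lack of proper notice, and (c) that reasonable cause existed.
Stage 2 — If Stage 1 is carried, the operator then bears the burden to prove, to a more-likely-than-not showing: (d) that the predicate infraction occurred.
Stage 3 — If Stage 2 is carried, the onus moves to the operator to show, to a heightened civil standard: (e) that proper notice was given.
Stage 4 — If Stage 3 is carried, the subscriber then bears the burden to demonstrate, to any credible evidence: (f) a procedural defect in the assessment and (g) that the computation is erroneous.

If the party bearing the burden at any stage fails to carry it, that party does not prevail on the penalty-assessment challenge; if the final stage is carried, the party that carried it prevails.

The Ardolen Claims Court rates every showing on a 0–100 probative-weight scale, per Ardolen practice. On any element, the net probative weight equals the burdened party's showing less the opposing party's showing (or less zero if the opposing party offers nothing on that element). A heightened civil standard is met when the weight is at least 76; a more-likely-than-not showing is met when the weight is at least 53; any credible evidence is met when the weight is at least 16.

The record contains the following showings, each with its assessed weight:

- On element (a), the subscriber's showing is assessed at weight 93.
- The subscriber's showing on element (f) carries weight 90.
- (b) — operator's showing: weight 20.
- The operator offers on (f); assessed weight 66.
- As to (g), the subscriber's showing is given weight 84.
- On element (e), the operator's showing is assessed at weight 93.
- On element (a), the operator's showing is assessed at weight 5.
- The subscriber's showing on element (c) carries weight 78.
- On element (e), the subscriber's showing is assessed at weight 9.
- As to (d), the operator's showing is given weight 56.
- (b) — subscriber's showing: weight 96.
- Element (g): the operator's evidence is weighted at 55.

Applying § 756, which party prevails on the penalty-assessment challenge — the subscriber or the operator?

subscriber

Stage 1 — burden on subscriber; standard: a heightened civil standard (weight is at least 76).
    (a): 93 − 5 = 88 ≥ 76 [met]
    (b): 96 − 20 = 76 ≥ 76 [met]
    (c): 78 ≥ 76 [met]
  Stage 1 is satisfied; the onus moves to the operator.
Stage 2 — burden on operator; standard: a more-likely-than-not showing (weight is at least 53).
    (d): 56 ≥ 53 [met]
  All elements met. The operator retains the burden for Stage 3.
Stage 3 — burden on operator; standard: a heightened civil standard (weight is at least 76).
    (e): 93 − 9 = 84 ≥ 76 [met]
  The operator carries Stage 3; the subscriber now bears the burden.
Stage 4 — burden on subscriber; standard: any credible evidence (weight is at least 16).
    (f): 90 − 66 = 24 ≥ 16 [met]
    (g): 84 − 55 = 29 ≥ 16 [met]
  Stage 4 carried; the final stage is satisfied.
All stages carried — the subscriber prevails.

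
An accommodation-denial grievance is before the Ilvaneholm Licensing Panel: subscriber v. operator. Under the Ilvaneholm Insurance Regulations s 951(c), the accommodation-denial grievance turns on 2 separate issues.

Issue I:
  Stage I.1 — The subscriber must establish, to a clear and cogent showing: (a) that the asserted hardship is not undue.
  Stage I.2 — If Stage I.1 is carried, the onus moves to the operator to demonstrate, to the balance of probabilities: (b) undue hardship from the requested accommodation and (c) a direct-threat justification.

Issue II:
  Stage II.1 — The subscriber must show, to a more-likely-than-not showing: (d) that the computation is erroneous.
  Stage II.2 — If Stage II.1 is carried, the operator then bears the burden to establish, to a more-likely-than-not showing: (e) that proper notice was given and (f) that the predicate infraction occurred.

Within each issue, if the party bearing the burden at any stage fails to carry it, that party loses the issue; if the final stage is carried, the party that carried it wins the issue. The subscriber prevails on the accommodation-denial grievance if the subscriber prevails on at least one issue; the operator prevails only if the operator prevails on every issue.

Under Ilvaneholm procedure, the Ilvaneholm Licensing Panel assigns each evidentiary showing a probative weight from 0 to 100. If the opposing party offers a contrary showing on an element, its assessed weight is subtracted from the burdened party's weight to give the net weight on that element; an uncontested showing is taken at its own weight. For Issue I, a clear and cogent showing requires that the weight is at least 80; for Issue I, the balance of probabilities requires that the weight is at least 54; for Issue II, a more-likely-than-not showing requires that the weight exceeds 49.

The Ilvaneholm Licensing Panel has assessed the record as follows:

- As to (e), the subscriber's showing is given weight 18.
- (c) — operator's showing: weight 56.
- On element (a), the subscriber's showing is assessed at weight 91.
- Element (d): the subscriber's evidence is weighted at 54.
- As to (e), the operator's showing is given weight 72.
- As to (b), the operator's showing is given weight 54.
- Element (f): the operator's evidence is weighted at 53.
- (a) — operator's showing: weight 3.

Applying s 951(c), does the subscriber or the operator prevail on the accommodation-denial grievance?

operator

— Issue I —
Stage I.1 — burden on subscriber; standard: a clear and cogent showing (weight is at least 80).
    (a): 91 − 3 = 88 ≥ 80 [met]
  Stage I.1 is satisfied; the onus moves to the operator.
Stage I.2 — burden on operator; standard: the balance of probabilities (weight is at least 54).
    (b): 54 ≥ 54 [met]
    (c): 56 ≥ 54 [met]
  Stage I.2 carried; the final stage is satisfied.
Every stage carried; the operator prevails on this issue.
— Issue II —
At Stage II.1 the subscriber must meet a more-likely-than-not showing (weight exceeds 49): on (d) the weight is 54, > 49, so (d) meets the standard.
  Stage II.1 carried; the burden shifts to the operator.
At Stage II.2 the operator must meet a more-likely-than-not showing (weight exceeds 49): on (e) the weight is 72 less the opposing 18 gives net 54, which does exceed 49, so (e) meets the standard; on (f) the weight is 53, > 49, so (f) meets the standard.
  Stage II.2 carried; the final stage is satisfied.
With every stage satisfied, the operator prevails on this issue.
Per-issue: Issue I → operator; Issue II → operator. The subscriber must prevail on at least one issue; overall, the operator prevails.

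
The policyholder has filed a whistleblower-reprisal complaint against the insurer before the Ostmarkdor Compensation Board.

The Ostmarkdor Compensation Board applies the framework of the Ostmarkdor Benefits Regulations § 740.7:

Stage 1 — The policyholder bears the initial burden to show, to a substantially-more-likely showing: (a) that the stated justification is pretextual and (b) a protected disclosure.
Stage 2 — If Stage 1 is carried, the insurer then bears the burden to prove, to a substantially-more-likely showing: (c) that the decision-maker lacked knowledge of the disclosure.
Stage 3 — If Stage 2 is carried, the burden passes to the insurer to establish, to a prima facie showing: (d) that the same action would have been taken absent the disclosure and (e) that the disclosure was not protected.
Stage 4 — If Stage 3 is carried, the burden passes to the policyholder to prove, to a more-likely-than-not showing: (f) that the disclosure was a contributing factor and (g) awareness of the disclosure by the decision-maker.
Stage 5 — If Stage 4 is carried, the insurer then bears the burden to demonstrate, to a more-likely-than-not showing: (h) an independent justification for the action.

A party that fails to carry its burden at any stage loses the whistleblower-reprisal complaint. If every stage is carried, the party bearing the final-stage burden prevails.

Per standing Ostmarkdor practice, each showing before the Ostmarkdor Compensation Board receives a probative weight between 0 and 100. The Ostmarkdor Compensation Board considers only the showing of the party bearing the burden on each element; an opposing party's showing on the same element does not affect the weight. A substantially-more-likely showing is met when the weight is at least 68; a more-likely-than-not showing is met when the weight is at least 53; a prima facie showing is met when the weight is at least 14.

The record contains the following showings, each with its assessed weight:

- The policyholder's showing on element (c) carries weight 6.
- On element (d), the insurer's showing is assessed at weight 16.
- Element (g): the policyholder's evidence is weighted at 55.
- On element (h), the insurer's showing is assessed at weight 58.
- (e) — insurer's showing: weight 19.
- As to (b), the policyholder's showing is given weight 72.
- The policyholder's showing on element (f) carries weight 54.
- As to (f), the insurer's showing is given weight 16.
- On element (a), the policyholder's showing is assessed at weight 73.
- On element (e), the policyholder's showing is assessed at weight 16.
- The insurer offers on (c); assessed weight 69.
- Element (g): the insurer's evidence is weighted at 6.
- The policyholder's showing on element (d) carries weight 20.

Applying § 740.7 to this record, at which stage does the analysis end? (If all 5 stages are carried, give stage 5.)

stage 5

At Stage 1 the policyholder must meet a substantially-more-likely showing (weight is at least 68): on (a) the weight is 73, ≥ 68, so (a) meets the standard; on (b) the weight is 72, which does reach 68, so (b) meets the standard.
  The policyholder carries Stage 1; the insurer now bears the burden.
At Stage 2 the insurer must meet a substantially-more-likely showing (weight is at least 68): on (c) the weight is 69 (the policyholder's 6 is given no effect), ≥ 68, so (c) meets the standard.
  All elements met. The insurer retains the burden for Stage 3.
At Stage 3 the insurer must meet a prima facie showing (weight is at least 14): on (d) the weight is 16 (the policyholder's 20 is given no effect), which does reach 14, so (d) meets the standard; on (e) the weight is 19 (the policyholder's 16 is given no effect), ≥ 14, so (e) meets the standard.
  The insurer carries Stage 3; the policyholder now bears the burden.
At Stage 4 the policyholder must meet a more-likely-than-not showing (weight is at least 53): on (f) the weight is 54 (the insurer's 16 is given no effect), ≥ 53, so (f) meets the standard; on (g) the weight is 55 (the insurer's 6 is given no effect), which does reach 53, so (g) meets the standard.
  All elements met. The burden passes to the insurer.
At Stage 5 the insurer must meet a more-likely-than-not showing (weight is at least 53): on (h) the weight is 58, which does reach 53, so (h) meets the standard.
  All elements met at the final stage.
Every stage carried; the insurer prevails.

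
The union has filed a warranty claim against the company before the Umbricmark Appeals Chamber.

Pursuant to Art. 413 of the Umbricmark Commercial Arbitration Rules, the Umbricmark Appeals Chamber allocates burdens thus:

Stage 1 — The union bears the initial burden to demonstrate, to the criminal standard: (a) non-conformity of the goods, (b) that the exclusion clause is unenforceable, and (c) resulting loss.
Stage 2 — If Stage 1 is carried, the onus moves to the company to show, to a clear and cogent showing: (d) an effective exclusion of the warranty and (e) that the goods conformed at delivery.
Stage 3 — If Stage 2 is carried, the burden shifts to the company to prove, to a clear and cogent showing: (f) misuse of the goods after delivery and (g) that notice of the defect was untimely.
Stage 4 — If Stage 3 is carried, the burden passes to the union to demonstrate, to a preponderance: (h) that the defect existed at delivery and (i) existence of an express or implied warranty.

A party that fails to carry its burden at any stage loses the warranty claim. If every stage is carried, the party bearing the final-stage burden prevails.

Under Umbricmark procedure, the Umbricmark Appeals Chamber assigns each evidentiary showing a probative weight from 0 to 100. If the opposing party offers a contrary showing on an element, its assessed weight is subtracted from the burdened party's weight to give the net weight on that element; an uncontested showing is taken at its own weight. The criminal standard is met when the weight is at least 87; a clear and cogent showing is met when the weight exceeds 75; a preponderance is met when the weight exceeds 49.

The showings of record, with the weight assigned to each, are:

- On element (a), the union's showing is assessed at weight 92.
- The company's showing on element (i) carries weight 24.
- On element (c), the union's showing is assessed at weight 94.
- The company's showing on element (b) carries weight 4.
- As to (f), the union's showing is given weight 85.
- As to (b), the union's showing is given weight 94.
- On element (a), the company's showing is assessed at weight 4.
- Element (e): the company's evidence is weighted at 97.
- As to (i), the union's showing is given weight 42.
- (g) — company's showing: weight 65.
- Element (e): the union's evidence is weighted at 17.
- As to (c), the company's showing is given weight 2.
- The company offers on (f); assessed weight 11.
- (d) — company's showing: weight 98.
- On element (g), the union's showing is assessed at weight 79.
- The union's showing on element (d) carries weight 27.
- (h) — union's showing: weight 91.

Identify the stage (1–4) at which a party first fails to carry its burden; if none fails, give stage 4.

Stage 1 — burden on union; standard: the criminal standard (weight is at least 87).
    (a): 92 − 4 = 88 ≥ 87 [met]
    (b): 94 − 4 = 90 ≥ 87 [met]
    (c): 94 − 2 = 92 ≥ 87 [met]
  Stage 1 is satisfied; the onus moves to the company.
Stage 2 — burden on company; standard: a clear and cogent showing (weight exceeds 75).
    (d): 98 − 27 = 71 ≤ 75 [not met]
    (e): 97 − 17 = 80 > 75 [met]
  Not every element is met, so the company fails to carry Stage 2.
So the union prevails.

stage 2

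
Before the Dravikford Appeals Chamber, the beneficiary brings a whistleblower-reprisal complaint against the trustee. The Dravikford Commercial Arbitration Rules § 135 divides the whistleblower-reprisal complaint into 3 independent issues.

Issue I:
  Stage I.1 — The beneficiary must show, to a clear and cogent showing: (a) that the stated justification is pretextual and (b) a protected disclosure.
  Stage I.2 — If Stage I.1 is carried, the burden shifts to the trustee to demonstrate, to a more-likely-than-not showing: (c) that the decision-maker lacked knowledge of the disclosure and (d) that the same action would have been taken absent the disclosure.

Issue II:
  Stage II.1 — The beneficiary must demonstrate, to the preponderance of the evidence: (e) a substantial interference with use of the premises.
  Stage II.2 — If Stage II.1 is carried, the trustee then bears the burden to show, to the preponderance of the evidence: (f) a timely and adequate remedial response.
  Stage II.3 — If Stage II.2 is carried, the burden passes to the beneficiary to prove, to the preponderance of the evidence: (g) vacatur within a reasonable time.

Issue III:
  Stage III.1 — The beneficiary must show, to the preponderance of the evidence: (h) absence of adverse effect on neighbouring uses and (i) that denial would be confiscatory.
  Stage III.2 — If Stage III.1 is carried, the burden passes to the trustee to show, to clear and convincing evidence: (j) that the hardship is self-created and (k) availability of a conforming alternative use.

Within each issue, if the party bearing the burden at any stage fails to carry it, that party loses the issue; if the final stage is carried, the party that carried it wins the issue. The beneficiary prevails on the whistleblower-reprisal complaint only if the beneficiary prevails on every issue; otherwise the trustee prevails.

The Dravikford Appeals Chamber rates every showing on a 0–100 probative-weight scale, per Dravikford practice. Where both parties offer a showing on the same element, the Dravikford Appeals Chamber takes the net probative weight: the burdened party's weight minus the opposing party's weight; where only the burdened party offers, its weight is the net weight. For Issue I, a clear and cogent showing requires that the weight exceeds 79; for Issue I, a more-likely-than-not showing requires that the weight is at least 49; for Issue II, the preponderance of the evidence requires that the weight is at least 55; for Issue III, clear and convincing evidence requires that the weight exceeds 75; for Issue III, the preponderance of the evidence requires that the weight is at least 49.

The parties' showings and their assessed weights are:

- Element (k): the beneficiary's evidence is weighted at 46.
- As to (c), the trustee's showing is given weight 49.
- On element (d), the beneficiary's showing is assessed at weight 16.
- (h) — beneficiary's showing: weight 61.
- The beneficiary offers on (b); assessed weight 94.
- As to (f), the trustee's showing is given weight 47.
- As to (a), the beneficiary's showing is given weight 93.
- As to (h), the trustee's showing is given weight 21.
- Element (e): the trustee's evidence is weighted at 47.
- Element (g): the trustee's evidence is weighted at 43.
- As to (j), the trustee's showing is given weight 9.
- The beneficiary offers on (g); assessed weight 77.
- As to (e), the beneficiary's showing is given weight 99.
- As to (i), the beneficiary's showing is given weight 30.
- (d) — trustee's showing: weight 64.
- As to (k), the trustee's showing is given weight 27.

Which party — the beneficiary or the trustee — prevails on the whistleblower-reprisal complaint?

— Issue I —
Stage I.1 — burden on beneficiary; standard: a clear and cogent showing (weight exceeds 79).
    (a): 93 > 79 [met]
    (b): 94 > 79 [met]
  All elements met. The burden passes to the trustee.
Stage I.2 — burden on trustee; standard: a more-likely-than-not showing (weight is at least 49).
    (c): 49 ≥ 49 [met]
    (d): 64 − 16 = 48 < 49 [not met]
  Not every element is met, so the trustee fails to carry Stage I.2.
So the beneficiary prevails on this issue.
— Issue II —
At Stage II.1 the beneficiary must meet the preponderance of the evidence (weight is at least 55): on (e) the weight is 99 less the opposing 47 gives net 52, < 55, so (e) does not meet the standard.
  The beneficiary does not carry Stage II.1.
The analysis ends at Stage II.1; the trustee prevails on this issue.
— Issue III —
At Stage III.1 the beneficiary must meet the preponderance of the evidence (weight is at least 49): on (h) the weight is 61 less the opposing 21 gives net 40, which does not reach 49, so (h) does not meet the standard; on (i) the weight is 30, which does not reach 49, so (i) does not meet the standard.
  The beneficiary does not carry Stage III.1.
So the trustee prevails on this issue.
Per-issue: Issue I → beneficiary; Issue II → trustee; Issue III → trustee. The beneficiary must prevail on every issue; overall, the trustee prevails.

trustee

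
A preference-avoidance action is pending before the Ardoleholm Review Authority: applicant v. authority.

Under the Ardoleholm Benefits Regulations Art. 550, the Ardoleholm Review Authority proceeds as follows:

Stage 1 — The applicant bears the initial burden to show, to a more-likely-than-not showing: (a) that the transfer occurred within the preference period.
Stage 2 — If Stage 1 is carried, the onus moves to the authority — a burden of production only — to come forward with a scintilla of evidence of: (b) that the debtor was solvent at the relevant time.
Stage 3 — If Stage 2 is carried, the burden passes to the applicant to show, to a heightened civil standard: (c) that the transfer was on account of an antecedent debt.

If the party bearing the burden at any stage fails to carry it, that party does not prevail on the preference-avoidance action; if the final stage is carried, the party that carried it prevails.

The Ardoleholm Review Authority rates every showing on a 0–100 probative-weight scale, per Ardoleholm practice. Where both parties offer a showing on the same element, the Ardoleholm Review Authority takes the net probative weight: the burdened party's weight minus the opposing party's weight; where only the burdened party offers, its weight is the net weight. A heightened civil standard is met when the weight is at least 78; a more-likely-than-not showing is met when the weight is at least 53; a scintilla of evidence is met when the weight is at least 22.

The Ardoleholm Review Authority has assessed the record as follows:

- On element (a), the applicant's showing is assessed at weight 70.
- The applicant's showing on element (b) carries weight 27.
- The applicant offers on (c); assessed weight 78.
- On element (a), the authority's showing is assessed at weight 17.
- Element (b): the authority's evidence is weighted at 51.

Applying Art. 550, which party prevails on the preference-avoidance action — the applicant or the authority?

At Stage 1 the applicant must meet a more-likely-than-not showing (weight is at least 53): on (a) the weight is 70 less the opposing 17 gives net 53, which does reach 53, so (a) meets the standard.
  Stage 1 is satisfied; the onus moves to the authority.
At Stage 2 the authority must meet a scintilla of evidence (weight is at least 22): on (b) the weight is 51 less the opposing 27 gives net 24, ≥ 22, so (b) meets the standard.
  The authority carries Stage 2; the applicant now bears the burden.
At Stage 3 the applicant must meet a heightened civil standard (weight is at least 78): on (c) the weight is 78, which does reach 78, so (c) meets the standard.
  Stage 3 carried; the final stage is satisfied.
Every stage carried; the applicant prevails.

applicant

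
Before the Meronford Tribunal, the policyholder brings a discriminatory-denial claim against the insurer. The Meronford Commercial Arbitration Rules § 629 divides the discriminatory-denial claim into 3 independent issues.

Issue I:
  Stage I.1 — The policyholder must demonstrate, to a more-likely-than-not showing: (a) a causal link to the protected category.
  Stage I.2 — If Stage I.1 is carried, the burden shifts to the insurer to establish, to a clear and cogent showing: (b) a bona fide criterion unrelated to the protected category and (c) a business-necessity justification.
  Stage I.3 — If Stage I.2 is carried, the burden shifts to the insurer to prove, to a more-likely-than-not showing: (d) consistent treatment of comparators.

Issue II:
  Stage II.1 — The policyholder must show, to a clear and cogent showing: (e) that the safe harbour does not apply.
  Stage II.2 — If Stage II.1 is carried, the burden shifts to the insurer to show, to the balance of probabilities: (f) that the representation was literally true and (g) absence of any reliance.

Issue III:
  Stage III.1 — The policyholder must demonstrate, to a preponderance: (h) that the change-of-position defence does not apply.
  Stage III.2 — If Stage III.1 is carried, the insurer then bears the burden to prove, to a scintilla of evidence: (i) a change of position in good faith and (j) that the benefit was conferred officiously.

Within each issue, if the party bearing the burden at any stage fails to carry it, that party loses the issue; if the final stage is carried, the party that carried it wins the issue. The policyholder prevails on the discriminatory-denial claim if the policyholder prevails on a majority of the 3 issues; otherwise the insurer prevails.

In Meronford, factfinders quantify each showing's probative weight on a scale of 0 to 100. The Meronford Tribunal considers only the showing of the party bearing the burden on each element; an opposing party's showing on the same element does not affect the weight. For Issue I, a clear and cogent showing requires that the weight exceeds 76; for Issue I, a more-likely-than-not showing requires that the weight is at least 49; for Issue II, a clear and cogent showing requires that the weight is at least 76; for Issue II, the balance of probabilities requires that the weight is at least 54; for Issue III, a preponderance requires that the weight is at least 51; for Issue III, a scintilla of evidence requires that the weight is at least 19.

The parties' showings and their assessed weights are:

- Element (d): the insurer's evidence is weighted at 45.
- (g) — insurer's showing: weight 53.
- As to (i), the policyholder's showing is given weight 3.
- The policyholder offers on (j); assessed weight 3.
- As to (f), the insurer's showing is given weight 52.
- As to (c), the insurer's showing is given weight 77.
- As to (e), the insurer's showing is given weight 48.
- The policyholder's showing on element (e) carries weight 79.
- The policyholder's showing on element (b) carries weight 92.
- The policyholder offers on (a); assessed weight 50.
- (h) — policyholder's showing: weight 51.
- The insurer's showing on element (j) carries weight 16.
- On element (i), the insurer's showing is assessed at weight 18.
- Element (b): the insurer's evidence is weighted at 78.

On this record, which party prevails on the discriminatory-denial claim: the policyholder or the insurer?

policyholder

— Issue I —
At Stage I.1 the policyholder must meet a more-likely-than-not showing (weight is at least 49): on (a) the weight is 50, which does reach 49, so (a) meets the standard.
  All elements met. The burden passes to the insurer.
At Stage I.2 the insurer must meet a clear and cogent showing (weight exceeds 76): on (b) the weight is 78 (the policyholder's 92 is given no effect), which does exceed 76, so (b) meets the standard; on (c) the weight is 77, which does exceed 76, so (c) meets the standard.
  Stage I.2 carried; the burden remains with the insurer.
At Stage I.3 the insurer must meet a more-likely-than-not showing (weight is at least 49): on (d) the weight is 45, which does not reach 49, so (d) does not meet the standard.
  The insurer does not carry Stage I.3.
So the policyholder prevails on this issue.
— Issue II —
At Stage II.1 the policyholder must meet a clear and cogent showing (weight is at least 76): on (e) the weight is 79 (the insurer's 48 is given no effect), ≥ 76, so (e) meets the standard.
  Stage II.1 carried; the burden shifts to the insurer.
At Stage II.2 the insurer must meet the balance of probabilities (weight is at least 54): on (f) the weight is 52, which does not reach 54, so (f) does not meet the standard; on (g) the weight is 53, which does not reach 54, so (g) does not meet the standard.
  Not every element is met, so the insurer fails to carry Stage II.2.
So the policyholder prevails on this issue.
— Issue III —
Stage III.1 — burden on policyholder; standard: a preponderance (weight is at least 51).
    (h): 51 ≥ 51 [met]
  Stage III.1 carried; the burden shifts to the insurer.
Stage III.2 — burden on insurer; standard: a scintilla of evidence (weight is at least 19).
    (i): 18 (policyholder's 3 disregarded) < 19 [not met]
    (j): 16 (policyholder's 3 disregarded) < 19 [not met]
  Stage III.2 not carried; the insurer fails its burden.
The analysis ends at Stage III.2; the policyholder prevails on this issue.
Per-issue: Issue I → policyholder; Issue II → policyholder; Issue III → policyholder. The policyholder must prevail on a majority of issues; overall, the policyholder prevails.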